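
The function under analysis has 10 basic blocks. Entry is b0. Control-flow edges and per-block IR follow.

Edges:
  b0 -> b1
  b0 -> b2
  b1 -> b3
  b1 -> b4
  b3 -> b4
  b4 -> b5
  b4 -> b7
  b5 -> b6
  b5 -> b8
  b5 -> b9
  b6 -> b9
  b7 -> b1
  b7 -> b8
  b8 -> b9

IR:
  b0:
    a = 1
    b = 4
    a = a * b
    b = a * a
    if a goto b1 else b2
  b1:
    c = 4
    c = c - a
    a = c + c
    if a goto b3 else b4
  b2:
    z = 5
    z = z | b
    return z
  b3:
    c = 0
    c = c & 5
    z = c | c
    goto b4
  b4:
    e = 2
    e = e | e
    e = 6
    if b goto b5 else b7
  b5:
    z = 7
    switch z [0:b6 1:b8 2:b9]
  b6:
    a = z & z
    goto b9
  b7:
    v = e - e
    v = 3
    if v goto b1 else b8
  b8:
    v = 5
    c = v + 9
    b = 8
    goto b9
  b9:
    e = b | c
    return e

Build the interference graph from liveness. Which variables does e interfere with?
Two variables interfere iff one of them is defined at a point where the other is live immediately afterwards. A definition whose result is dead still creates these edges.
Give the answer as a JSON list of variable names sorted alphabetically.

def/use:
  b0: {a,b} / ∅
  b1: {a,c} / {a}
  b2: {z} / {b}
  b3: {c,z} / ∅
  b4: {e} / {b}
  b5: {z} / ∅
  b6: {a} / {z}
  b7: {v} / {e}
  b8: {b,c,v} / ∅
  b9: {e} / {b,c}

Liveness:
  b0: in=∅ out={a,b}
  b1: in={a,b} out={a,b,c}
  b2: in={b} out=∅
  b3: in={a,b} out={a,b,c}
  b4: in={a,b,c} out={a,b,c,e}
  b5: in={b,c} out={b,c,z}
  b6: in={b,c,z} out={b,c}
  b7: in={a,b,e} out={a,b}
  b8: in=∅ out={b,c}
  b9: in={b,c} out=∅

Conflict graph:
  a: {b,c,e,v,z}
  b: {a,c,e,v,z}
  c: {a,b,e,z}
  e: {a,b,c}
  v: {a,b}
  z: {a,b,c}

N(e) = ["a", "b", "c"]

Answer: ["a", "b", "c"]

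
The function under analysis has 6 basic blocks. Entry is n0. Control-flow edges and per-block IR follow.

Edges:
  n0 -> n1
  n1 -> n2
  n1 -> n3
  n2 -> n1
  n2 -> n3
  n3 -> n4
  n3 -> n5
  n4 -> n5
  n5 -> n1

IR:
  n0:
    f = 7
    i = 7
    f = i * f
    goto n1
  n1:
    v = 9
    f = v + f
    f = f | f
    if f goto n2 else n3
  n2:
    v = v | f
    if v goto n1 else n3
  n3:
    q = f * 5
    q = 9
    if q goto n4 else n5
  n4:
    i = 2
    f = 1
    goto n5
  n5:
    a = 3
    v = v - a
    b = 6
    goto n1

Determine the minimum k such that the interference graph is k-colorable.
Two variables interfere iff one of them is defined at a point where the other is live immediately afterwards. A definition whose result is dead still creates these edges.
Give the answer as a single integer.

Per-block:
  n0: def={f,i} ue=∅
  n1: def={f,v} ue={f}
  n2: def={v} ue={f,v}
  n3: def={q} ue={f}
  n4: def={f,i} ue=∅
  n5: def={a,b,v} ue={v}

Backward fixpoint:
  live n0: ∅→{f}
  live n1: {f}→{f,v}
  live n2: {f,v}→{f,v}
  live n3: {f,v}→{f,v}
  live n4: {v}→{f,v}
  live n5: {f,v}→{f}

Conflict graph:
  a: {f,v}
  b: {f}
  f: {a,b,i,q,v}
  i: {f,v}
  q: {f,v}
  v: {a,f,i,q}

Colouring:
  {a,f,v} pairwise interfere (3-clique) ⇒ χ ≥ 3
  assign a→c2 b→c1 f→c0 i→c2 q→c2 v→c1 — no edge inside a register ⇒ χ ≤ 3
  χ = 3

Answer: 3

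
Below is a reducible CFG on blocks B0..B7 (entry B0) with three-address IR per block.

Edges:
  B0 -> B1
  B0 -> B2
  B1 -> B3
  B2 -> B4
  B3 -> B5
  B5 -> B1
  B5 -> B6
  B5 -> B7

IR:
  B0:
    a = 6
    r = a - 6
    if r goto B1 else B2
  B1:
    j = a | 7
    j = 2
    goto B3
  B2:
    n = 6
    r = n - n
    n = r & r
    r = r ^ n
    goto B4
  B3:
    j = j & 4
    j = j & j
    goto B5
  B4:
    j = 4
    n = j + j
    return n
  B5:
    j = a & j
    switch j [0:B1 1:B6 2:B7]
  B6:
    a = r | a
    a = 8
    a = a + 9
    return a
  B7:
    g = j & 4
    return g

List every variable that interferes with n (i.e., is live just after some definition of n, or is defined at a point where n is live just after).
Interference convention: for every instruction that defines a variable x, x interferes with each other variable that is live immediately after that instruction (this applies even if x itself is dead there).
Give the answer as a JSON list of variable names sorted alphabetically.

Answer: ["r"]

Working:
Block summaries:
  B0: def={a,r} ue=∅
  B1: def={j} ue={a}
  B2: def={n,r} ue=∅
  B3: def={j} ue={j}
  B4: def={j,n} ue=∅
  B5: def={j} ue={a,j}
  B6: def={a} ue={a,r}
  B7: def={g} ue={j}

Liveness:
  live B0: ∅→{a,r}
  live B1: {a,r}→{a,j,r}
  live B2: ∅→∅
  live B3: {a,j,r}→{a,j,r}
  live B4: ∅→∅
  live B5: {a,j,r}→{a,j,r}
  live B6: {a,r}→∅
  live B7: {j}→∅

Conflict graph:
  a↔{j,r}
  g↔∅
  j↔{a,r}
  n↔{r}
  r↔{a,j,n}

N(n) = ["r"]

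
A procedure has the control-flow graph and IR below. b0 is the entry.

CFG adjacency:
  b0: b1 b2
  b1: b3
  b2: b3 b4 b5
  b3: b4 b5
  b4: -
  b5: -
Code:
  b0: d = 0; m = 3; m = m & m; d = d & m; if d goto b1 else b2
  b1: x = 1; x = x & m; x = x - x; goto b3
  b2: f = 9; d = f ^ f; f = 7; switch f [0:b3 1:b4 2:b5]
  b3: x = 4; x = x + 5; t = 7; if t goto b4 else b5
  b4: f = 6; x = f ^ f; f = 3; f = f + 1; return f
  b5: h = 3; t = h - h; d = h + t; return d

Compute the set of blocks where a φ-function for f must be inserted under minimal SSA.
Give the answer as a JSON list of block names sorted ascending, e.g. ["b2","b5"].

Answer: ["b3", "b4", "b5"]

Analysis:
idom tree: b1←b0 b2←b0 b3←b0 b4←b0 b5←b0
Dom at joins:
  b3: preds {b1,b2}: {b0,b1} ∩ {b0,b2} = {b0}; idom=b0
  b4: preds {b2,b3}: {b0,b2} ∩ {b0,b3} = {b0}; idom=b0
  b5: preds {b2,b3}: {b0,b2} ∩ {b0,b3} = {b0}; idom=b0

DF derivation:
  join b3 pred b1: b1 stop@b0
  join b3 pred b2: b2 stop@b0
  join b4 pred b2: b2 stop@b0
  join b4 pred b3: b3 stop@b0
  join b5 pred b2: b2 stop@b0
  join b5 pred b3: b3 stop@b0
  b0 → ∅
  b1 → {b3}
  b2 → {b3,b4,b5}
  b3 → {b4,b5}
  b4 → ∅
  b5 → ∅

φ for f: defs {b2,b4}
  DF⁺ = {b3,b4,b5}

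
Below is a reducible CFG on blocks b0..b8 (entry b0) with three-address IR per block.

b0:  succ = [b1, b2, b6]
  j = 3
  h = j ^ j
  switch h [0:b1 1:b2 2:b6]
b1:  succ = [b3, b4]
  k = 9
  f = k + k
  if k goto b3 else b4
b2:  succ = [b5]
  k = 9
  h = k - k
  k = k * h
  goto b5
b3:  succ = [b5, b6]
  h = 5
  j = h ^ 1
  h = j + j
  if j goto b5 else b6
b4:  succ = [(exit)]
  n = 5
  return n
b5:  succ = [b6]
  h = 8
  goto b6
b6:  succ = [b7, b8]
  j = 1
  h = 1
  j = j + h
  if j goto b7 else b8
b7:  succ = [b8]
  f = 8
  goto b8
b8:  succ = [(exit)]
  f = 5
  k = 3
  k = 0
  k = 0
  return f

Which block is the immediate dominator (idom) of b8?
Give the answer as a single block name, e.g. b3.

Answer: b6

Working:
idom tree: b1←b0 b2←b0 b3←b1 b4←b1 b5←b0 b6←b0 b7←b6 b8←b6
Dom∩ at merges:
  b5: preds {b2,b3}: {b0,b2} ∩ {b0,b1,b3} = {b0}; idom=b0
  b6: preds {b0,b3,b5}: {b0} ∩ {b0,b1,b3} ∩ {b0,b5} = {b0}; idom=b0
  b8: preds {b6,b7}: {b0,b6} ∩ {b0,b6,b7} = {b0,b6}; idom=b6

idom(b8) = b6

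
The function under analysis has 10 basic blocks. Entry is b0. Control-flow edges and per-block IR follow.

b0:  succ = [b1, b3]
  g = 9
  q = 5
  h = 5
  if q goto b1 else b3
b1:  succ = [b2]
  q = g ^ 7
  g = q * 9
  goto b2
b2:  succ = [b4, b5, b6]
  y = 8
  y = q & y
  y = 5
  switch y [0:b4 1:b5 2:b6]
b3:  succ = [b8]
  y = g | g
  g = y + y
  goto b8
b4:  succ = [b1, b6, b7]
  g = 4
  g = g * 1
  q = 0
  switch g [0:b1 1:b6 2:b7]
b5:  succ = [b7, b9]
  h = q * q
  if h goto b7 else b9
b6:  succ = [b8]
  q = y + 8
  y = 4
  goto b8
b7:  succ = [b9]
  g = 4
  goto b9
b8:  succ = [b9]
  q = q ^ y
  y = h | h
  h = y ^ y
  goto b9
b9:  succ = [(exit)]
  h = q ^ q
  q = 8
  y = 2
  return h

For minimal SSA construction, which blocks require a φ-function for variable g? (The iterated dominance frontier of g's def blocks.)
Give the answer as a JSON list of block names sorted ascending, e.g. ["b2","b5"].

Answer: ["b1", "b6", "b7", "b8", "b9"]

Derivation:
idom tree: b1←b0 b2←b1 b3←b0 b4←b2 b5←b2 b6←b2 b7←b2 b8←b0 b9←b0
Join-block Dom:
  b1: preds {b0,b4}: {b0} ∩ {b0,b1,b2,b4} = {b0}; idom=b0
  b6: preds {b2,b4}: {b0,b1,b2} ∩ {b0,b1,b2,b4} = {b0,b1,b2}; idom=b2
  b7: preds {b4,b5}: {b0,b1,b2,b4} ∩ {b0,b1,b2,b5} = {b0,b1,b2}; idom=b2
  b8: preds {b3,b6}: {b0,b3} ∩ {b0,b1,b2,b6} = {b0}; idom=b0
  b9: preds {b5,b7,b8}: {b0,b1,b2,b5} ∩ {b0,b1,b2,b7} ∩ {b0,b8} = {b0}; idom=b0

DF walk-up:
  join b1 pred b0: · stop@b0
  join b1 pred b4: b4→b2→b1 stop@b0
  join b6 pred b2: · stop@b2
  join b6 pred b4: b4 stop@b2
  join b7 pred b4: b4 stop@b2
  join b7 pred b5: b5 stop@b2
  join b8 pred b3: b3 stop@b0
  join b8 pred b6: b6→b2→b1 stop@b0
  join b9 pred b5: b5→b2→b1 stop@b0
  join b9 pred b7: b7→b2→b1 stop@b0
  join b9 pred b8: b8 stop@b0
  b0: DF=∅
  b1: DF={b1,b8,b9}
  b2: DF={b1,b8,b9}
  b3: DF={b8}
  b4: DF={b1,b6,b7}
  b5: DF={b7,b9}
  b6: DF={b8}
  b7: DF={b9}
  b8: DF={b9}
  b9: DF=∅

φ for g: defs {b0,b1,b3,b4,b7}
  DF⁺ = {b1,b6,b7,b8,b9}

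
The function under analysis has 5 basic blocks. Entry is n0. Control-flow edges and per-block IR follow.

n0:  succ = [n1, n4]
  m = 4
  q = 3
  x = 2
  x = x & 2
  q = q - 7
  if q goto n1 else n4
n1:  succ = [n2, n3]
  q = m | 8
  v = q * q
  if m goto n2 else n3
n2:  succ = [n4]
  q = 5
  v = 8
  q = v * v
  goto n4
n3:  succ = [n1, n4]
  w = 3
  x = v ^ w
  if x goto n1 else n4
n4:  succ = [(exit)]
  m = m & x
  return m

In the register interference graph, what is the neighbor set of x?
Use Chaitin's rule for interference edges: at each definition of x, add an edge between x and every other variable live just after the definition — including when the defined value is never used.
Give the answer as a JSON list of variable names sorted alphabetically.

Per-block:
  n0: def={m,q,x} ue=∅
  n1: def={q,v} ue={m}
  n2: def={q,v} ue=∅
  n3: def={w,x} ue={v}
  n4: def={m} ue={m,x}

Backward fixpoint:
  n0 li=∅ lo={m,x}
  n1 li={m,x} lo={m,v,x}
  n2 li={m,x} lo={m,x}
  n3 li={m,v} lo={m,x}
  n4 li={m,x} lo=∅

Interference:
  m↔{q,v,w,x}
  q↔{m,x}
  v↔{m,w,x}
  w↔{m,v}
  x↔{m,q,v}

N(x) = ["m", "q", "v"]

Answer: ["m", "q", "v"]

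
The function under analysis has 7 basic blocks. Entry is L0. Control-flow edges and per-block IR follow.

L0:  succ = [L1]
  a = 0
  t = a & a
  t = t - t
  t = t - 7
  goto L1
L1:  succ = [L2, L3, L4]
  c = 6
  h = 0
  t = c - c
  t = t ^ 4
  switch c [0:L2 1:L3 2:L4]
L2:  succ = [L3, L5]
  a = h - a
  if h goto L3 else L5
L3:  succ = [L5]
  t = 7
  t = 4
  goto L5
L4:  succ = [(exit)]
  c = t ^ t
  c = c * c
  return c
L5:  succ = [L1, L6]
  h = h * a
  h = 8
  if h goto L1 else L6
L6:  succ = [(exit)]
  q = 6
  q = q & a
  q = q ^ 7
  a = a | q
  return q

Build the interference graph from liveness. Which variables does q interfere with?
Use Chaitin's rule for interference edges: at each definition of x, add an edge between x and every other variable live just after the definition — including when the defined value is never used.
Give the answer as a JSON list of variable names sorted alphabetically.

Answer: ["a"]

Working:
Per-block:
  L0: {a,t} / ∅
  L1: {c,h,t} / ∅
  L2: {a} / {a,h}
  L3: {t} / ∅
  L4: {c} / {t}
  L5: {h} / {a,h}
  L6: {a,q} / {a}

Liveness:
  live L0: ∅→{a}
  live L1: {a}→{a,h,t}
  live L2: {a,h}→{a,h}
  live L3: {a,h}→{a,h}
  live L4: {t}→∅
  live L5: {a,h}→{a}
  live L6: {a}→∅

Interference:
  a: {c,h,q,t}
  c: {a,h,t}
  h: {a,c,t}
  q: {a}
  t: {a,c,h}

N(q) = ["a"]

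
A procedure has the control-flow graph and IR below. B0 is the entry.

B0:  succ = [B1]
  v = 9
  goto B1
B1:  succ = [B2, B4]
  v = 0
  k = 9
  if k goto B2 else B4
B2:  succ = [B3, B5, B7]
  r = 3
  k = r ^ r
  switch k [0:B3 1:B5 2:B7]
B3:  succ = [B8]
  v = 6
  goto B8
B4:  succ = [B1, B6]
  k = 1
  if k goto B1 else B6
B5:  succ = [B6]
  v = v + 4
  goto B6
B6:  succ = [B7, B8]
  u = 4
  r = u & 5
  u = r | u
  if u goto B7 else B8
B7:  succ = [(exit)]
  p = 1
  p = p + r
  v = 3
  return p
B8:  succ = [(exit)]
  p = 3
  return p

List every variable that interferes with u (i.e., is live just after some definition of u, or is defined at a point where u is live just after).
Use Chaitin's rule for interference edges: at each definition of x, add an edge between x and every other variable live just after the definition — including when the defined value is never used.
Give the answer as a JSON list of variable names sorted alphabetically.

def/use:
  B0: def={v} ue=∅
  B1: def={k,v} ue=∅
  B2: def={k,r} ue=∅
  B3: def={v} ue=∅
  B4: def={k} ue=∅
  B5: def={v} ue={v}
  B6: def={r,u} ue=∅
  B7: def={p,v} ue={r}
  B8: def={p} ue=∅

Backward fixpoint:
  live B0: ∅→∅
  live B1: ∅→{v}
  live B2: {v}→{r,v}
  live B3: ∅→∅
  live B4: ∅→∅
  live B5: {v}→∅
  live B6: ∅→{r}
  live B7: {r}→∅
  live B8: ∅→∅

Interference:
  k — {r,v}
  p — {r,v}
  r — {k,p,u,v}
  u — {r}
  v — {k,p,r}

N(u) = ["r"]

Answer: ["r"]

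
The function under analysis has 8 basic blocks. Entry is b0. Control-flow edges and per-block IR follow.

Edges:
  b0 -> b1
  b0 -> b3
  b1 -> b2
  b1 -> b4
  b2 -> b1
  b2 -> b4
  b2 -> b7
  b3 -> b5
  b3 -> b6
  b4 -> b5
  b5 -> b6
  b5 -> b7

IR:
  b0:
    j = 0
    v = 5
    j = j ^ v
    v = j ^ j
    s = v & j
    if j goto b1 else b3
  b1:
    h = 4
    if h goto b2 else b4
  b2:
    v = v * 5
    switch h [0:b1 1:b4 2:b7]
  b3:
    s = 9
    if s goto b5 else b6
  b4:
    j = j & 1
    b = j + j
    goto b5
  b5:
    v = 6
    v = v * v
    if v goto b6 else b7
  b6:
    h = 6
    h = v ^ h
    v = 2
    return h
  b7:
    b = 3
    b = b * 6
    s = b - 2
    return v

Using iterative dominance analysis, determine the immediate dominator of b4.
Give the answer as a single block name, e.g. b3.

idom tree: b1←b0 b2←b1 b3←b0 b4←b1 b5←b0 b6←b0 b7←b0
Join-block Dom:
  b1: preds {b0,b2}: {b0} ∩ {b0,b1,b2} = {b0}; idom=b0
  b4: preds {b1,b2}: {b0,b1} ∩ {b0,b1,b2} = {b0,b1}; idom=b1
  b5: preds {b3,b4}: {b0,b3} ∩ {b0,b1,b4} = {b0}; idom=b0
  b6: preds {b3,b5}: {b0,b3} ∩ {b0,b5} = {b0}; idom=b0
  b7: preds {b2,b5}: {b0,b1,b2} ∩ {b0,b5} = {b0}; idom=b0

idom(b4) = b1

Answer: b1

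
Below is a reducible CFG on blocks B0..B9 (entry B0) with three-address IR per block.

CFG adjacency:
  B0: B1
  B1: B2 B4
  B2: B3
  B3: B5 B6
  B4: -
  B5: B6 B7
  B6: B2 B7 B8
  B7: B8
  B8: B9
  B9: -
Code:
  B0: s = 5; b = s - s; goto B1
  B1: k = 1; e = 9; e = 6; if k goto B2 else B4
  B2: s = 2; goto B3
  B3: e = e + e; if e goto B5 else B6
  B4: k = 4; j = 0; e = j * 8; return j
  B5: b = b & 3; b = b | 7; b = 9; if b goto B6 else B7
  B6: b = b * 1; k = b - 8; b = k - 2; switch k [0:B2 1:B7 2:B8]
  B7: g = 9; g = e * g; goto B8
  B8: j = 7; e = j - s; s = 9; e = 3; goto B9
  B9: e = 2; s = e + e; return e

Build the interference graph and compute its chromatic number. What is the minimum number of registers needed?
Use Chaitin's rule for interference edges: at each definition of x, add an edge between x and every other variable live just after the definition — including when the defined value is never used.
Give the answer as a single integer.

Answer: 4

Derivation:
def/use:
  B0 def {b,s} use ∅
  B1 def {e,k} use ∅
  B2 def {s} use ∅
  B3 def {e} use {e}
  B4 def {e,j,k} use ∅
  B5 def {b} use {b}
  B6 def {b,k} use {b}
  B7 def {g} use {e}
  B8 def {e,j,s} use {s}
  B9 def {e,s} use ∅

Backward fixpoint:
  B0: in=∅ out={b}
  B1: in={b} out={b,e}
  B2: in={b,e} out={b,e,s}
  B3: in={b,e,s} out={b,e,s}
  B4: in=∅ out=∅
  B5: in={b,e,s} out={b,e,s}
  B6: in={b,e,s} out={b,e,s}
  B7: in={e,s} out={s}
  B8: in={s} out=∅
  B9: in=∅ out=∅

Interference:
  b↔{e,k,s}
  e↔{b,g,j,k,s}
  g↔{e,s}
  j↔{e,s}
  k↔{b,e,s}
  s↔{b,e,g,j,k}

Colouring:
  clique {b,e,k,s} ⇒ need ≥ 4
  4-colouring: c0={e}  c1={s}  c2={b,g,j}  c3={k}
  χ = 4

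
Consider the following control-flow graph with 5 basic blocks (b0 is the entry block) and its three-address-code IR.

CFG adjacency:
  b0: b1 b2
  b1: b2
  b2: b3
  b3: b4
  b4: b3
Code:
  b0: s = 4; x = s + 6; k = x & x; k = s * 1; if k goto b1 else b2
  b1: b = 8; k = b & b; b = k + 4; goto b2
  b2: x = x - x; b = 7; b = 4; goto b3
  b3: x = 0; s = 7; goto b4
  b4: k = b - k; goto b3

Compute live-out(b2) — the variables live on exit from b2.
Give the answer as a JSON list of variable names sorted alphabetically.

Answer: ["b", "k"]

Derivation:
def/use:
  b0: def={k,s,x} ue=∅
  b1: def={b,k} ue=∅
  b2: def={b,x} ue={x}
  b3: def={s,x} ue=∅
  b4: def={k} ue={b,k}

Live sets:
  live b0: ∅→{k,x}
  live b1: {x}→{k,x}
  live b2: {k,x}→{b,k}
  live b3: {b,k}→{b,k}
  live b4: {b,k}→{b,k}

live-out(b2) = ["b", "k"]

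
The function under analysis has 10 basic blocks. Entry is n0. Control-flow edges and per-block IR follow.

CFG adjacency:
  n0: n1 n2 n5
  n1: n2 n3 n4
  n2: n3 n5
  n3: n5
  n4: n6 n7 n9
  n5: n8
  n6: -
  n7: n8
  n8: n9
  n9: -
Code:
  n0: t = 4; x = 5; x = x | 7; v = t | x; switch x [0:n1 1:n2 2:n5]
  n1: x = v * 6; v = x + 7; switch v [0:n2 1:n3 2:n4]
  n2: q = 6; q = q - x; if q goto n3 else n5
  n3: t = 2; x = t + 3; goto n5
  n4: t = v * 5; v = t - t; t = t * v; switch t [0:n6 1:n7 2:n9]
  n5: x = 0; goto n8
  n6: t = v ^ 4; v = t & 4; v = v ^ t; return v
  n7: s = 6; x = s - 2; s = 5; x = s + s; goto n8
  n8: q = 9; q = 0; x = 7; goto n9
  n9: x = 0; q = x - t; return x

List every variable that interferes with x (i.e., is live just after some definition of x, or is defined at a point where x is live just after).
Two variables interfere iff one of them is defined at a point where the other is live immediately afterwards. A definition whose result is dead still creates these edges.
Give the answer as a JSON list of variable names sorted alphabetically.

Block summaries:
  n0: def={t,v,x} ue=∅
  n1: def={v,x} ue={v}
  n2: def={q} ue={x}
  n3: def={t,x} ue=∅
  n4: def={t,v} ue={v}
  n5: def={x} ue=∅
  n6: def={t,v} ue={v}
  n7: def={s,x} ue=∅
  n8: def={q,x} ue=∅
  n9: def={q,x} ue={t}

Backward fixpoint:
  n0 li=∅ lo={t,v,x}
  n1 li={t,v} lo={t,v,x}
  n2 li={t,x} lo={t}
  n3 li=∅ lo={t}
  n4 li={v} lo={t,v}
  n5 li={t} lo={t}
  n6 li={v} lo=∅
  n7 li={t} lo={t}
  n8 li={t} lo={t}
  n9 li={t} lo=∅

Conflict graph:
  q — {t,x}
  s — {t}
  t — {q,s,v,x}
  v — {t,x}
  x — {q,t,v}

N(x) = ["q", "t", "v"]

Answer: ["q", "t", "v"]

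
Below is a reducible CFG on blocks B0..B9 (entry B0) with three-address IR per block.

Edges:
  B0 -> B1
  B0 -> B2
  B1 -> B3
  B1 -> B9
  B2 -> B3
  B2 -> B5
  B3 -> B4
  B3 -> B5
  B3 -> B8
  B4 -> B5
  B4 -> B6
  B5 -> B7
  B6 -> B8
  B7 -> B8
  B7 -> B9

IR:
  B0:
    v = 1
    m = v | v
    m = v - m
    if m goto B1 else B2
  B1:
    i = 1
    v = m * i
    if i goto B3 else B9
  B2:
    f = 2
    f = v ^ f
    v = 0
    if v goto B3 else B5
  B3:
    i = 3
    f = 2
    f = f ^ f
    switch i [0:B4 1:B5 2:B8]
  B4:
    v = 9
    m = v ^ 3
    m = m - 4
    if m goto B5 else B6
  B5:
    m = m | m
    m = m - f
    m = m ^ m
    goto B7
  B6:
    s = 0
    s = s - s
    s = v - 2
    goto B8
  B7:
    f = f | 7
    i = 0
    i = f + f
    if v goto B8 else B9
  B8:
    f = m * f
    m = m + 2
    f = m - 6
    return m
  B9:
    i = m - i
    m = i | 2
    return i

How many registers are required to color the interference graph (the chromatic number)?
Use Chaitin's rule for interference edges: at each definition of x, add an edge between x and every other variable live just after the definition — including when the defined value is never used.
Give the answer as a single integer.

Answer: 4

Derivation:
Per-block:
  B0: {m,v} / ∅
  B1: {i,v} / {m}
  B2: {f,v} / {v}
  B3: {f,i} / ∅
  B4: {m,v} / ∅
  B5: {m} / {f,m}
  B6: {s} / {v}
  B7: {f,i} / {f,v}
  B8: {f,m} / {f,m}
  B9: {i,m} / {i,m}

Live sets:
  B0 li=∅ lo={m,v}
  B1 li={m} lo={i,m,v}
  B2 li={m,v} lo={f,m,v}
  B3 li={m,v} lo={f,m,v}
  B4 li={f} lo={f,m,v}
  B5 li={f,m,v} lo={f,m,v}
  B6 li={f,m,v} lo={f,m}
  B7 li={f,m,v} lo={f,i,m}
  B8 li={f,m} lo=∅
  B9 li={i,m} lo=∅

Conflict graph:
  f: {i,m,s,v}
  i: {f,m,v}
  m: {f,i,s,v}
  s: {f,m,v}
  v: {f,i,m,s}

Colouring:
  clique {f,i,m,v} ⇒ need ≥ 4
  4-colouring: c0={f}  c1={m}  c2={v}  c3={i,s}
  χ = 4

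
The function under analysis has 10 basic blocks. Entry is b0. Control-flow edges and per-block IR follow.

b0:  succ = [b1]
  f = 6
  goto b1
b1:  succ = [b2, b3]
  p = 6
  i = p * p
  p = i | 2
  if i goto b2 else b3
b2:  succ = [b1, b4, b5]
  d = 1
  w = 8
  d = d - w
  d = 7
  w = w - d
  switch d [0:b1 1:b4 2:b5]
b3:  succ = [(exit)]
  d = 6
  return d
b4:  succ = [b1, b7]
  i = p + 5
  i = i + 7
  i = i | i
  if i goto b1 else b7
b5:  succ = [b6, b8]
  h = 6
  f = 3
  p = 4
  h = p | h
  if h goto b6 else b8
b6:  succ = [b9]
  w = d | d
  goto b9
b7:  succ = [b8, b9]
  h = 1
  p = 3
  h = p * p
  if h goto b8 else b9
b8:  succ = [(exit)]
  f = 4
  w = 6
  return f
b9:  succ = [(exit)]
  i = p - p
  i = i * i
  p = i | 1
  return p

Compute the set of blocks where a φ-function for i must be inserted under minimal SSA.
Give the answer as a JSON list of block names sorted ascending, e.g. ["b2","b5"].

idom tree: b1←b0 b2←b1 b3←b1 b4←b2 b5←b2 b6←b5 b7←b4 b8←b2 b9←b2
Dom at joins:
  b1: preds {b0,b2,b4}: {b0} ∩ {b0,b1,b2} ∩ {b0,b1,b2,b4} = {b0}; idom=b0
  b8: preds {b5,b7}: {b0,b1,b2,b5} ∩ {b0,b1,b2,b4,b7} = {b0,b1,b2}; idom=b2
  b9: preds {b6,b7}: {b0,b1,b2,b5,b6} ∩ {b0,b1,b2,b4,b7} = {b0,b1,b2}; idom=b2

Frontier:
  b1←b0: walk · to b0
  b1←b2: walk b2→b1 to b0
  b1←b4: walk b4→b2→b1 to b0
  b8←b5: walk b5 to b2
  b8←b7: walk b7→b4 to b2
  b9←b6: walk b6→b5 to b2
  b9←b7: walk b7→b4 to b2
  b0 → ∅
  b1 → {b1}
  b2 → {b1}
  b3 → ∅
  b4 → {b1,b8,b9}
  b5 → {b8,b9}
  b6 → {b9}
  b7 → {b8,b9}
  b8 → ∅
  b9 → ∅

φ for i: defs {b1,b4,b9}
  DF⁺ = {b1,b8,b9}

Answer: ["b1", "b8", "b9"]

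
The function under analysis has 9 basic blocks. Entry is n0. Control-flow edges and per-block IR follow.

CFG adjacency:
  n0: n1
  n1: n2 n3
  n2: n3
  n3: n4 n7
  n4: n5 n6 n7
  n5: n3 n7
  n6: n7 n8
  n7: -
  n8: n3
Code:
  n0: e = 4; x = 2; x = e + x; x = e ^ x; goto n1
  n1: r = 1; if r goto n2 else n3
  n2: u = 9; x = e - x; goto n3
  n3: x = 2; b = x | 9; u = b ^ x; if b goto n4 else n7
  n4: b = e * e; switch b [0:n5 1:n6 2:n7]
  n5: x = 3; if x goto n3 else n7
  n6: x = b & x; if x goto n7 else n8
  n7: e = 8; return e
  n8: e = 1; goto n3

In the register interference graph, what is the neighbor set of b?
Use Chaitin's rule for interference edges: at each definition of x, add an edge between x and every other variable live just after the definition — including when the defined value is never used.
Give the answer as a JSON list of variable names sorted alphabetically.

Answer: ["e", "u", "x"]

Working:
Per-block:
  n0: {e,x} / ∅
  n1: {r} / ∅
  n2: {u,x} / {e,x}
  n3: {b,u,x} / ∅
  n4: {b} / {e}
  n5: {x} / ∅
  n6: {x} / {b,x}
  n7: {e} / ∅
  n8: {e} / ∅

Live sets:
  live n0: ∅→{e,x}
  live n1: {e,x}→{e,x}
  live n2: {e,x}→{e}
  live n3: {e}→{e,x}
  live n4: {e,x}→{b,e,x}
  live n5: {e}→{e}
  live n6: {b,x}→∅
  live n7: ∅→∅
  live n8: ∅→{e}

Conflict graph:
  b: {e,u,x}
  e: {b,r,u,x}
  r: {e,x}
  u: {b,e,x}
  x: {b,e,r,u}

N(b) = ["e", "u", "x"]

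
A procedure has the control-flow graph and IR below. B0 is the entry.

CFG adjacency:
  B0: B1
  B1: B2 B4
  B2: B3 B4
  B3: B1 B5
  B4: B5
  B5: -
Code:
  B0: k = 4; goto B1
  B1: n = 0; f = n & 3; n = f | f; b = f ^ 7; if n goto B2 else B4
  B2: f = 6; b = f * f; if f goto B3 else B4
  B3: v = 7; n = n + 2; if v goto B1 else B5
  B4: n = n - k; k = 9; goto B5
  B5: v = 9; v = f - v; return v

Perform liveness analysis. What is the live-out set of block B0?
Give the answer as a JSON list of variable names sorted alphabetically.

def/use:
  B0 def {k} use ∅
  B1 def {b,f,n} use ∅
  B2 def {b,f} use ∅
  B3 def {n,v} use {n}
  B4 def {k,n} use {k,n}
  B5 def {v} use {f}

Liveness:
  B0 li=∅ lo={k}
  B1 li={k} lo={f,k,n}
  B2 li={k,n} lo={f,k,n}
  B3 li={f,k,n} lo={f,k}
  B4 li={f,k,n} lo={f}
  B5 li={f} lo=∅

live-out(B0) = ["k"]

Answer: ["k"]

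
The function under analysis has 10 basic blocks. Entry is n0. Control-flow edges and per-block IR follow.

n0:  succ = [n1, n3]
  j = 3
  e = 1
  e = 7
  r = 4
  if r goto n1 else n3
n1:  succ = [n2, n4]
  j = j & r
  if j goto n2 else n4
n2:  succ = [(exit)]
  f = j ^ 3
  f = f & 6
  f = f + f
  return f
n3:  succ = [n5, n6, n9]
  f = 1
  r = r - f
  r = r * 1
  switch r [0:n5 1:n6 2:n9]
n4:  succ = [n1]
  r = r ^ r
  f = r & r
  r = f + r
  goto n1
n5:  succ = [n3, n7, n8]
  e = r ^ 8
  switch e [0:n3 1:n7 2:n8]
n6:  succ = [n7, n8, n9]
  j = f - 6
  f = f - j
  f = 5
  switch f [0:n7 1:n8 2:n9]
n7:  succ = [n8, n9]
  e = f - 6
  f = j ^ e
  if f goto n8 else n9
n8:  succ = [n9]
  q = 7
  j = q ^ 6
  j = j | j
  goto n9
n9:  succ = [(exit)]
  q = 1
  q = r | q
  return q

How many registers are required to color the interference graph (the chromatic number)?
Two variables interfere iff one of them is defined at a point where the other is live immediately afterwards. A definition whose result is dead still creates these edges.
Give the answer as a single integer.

def/use:
  n0: {e,j,r} / ∅
  n1: {j} / {j,r}
  n2: {f} / {j}
  n3: {f,r} / {r}
  n4: {f,r} / {r}
  n5: {e} / {r}
  n6: {f,j} / {f}
  n7: {e,f} / {f,j}
  n8: {j,q} / ∅
  n9: {q} / {r}

Live sets:
  live n0: ∅→{j,r}
  live n1: {j,r}→{j,r}
  live n2: {j}→∅
  live n3: {j,r}→{f,j,r}
  live n4: {j,r}→{j,r}
  live n5: {f,j,r}→{f,j,r}
  live n6: {f,r}→{f,j,r}
  live n7: {f,j,r}→{r}
  live n8: {r}→{r}
  live n9: {r}→∅

Interference:
  e: {f,j,r}
  f: {e,j,r}
  j: {e,f,r}
  q: {r}
  r: {e,f,j,q}

Chromatic number:
  lower bound: {e,f,j,r} mutually conflict ⇒ χ ≥ 4
  4-colouring: c0={r}  c1={e,q}  c2={f}  c3={j}
  χ = 4

Answer: 4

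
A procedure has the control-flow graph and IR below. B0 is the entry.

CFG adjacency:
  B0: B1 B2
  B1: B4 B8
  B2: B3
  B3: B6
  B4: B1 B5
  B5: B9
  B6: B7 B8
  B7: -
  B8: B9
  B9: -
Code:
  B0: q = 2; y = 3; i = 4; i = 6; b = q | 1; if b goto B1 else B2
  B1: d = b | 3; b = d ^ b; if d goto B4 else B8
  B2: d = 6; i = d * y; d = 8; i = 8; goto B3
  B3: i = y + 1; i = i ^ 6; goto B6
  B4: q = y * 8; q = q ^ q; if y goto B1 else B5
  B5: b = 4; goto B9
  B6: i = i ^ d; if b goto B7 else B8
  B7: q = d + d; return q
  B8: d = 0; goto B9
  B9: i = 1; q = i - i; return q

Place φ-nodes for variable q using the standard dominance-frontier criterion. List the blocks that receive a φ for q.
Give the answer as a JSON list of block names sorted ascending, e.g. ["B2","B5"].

Answer: ["B1", "B8", "B9"]

Working:
idom tree: B1←B0 B2←B0 B3←B2 B4←B1 B5←B4 B6←B3 B7←B6 B8←B0 B9←B0
Dom∩ at merges:
  B1: preds {B0,B4}: {B0} ∩ {B0,B1,B4} = {B0}; idom=B0
  B8: preds {B1,B6}: {B0,B1} ∩ {B0,B2,B3,B6} = {B0}; idom=B0
  B9: preds {B5,B8}: {B0,B1,B4,B5} ∩ {B0,B8} = {B0}; idom=B0

Frontier:
  join B1 pred B0: · stop@B0
  join B1 pred B4: B4→B1 stop@B0
  join B8 pred B1: B1 stop@B0
  join B8 pred B6: B6→B3→B2 stop@B0
  join B9 pred B5: B5→B4→B1 stop@B0
  join B9 pred B8: B8 stop@B0
  B0 → ∅
  B1 → {B1,B8,B9}
  B2 → {B8}
  B3 → {B8}
  B4 → {B1,B9}
  B5 → {B9}
  B6 → {B8}
  B7 → ∅
  B8 → {B9}
  B9 → ∅

φ for q: defs {B0,B4,B7,B9}
  DF⁺ = {B1,B8,B9}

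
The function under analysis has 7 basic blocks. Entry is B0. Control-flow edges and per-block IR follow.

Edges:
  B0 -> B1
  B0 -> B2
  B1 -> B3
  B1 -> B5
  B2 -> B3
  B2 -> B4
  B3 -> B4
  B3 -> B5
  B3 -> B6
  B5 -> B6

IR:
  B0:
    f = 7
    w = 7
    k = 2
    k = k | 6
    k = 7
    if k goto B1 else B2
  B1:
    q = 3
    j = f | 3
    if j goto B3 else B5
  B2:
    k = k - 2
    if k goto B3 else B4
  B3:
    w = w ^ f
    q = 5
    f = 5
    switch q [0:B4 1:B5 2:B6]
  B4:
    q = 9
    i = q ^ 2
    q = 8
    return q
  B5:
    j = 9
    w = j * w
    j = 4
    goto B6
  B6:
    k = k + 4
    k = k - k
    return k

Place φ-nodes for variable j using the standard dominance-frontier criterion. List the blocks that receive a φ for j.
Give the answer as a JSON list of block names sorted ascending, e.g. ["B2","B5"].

idom tree: B1←B0 B2←B0 B3←B0 B4←B0 B5←B0 B6←B0
Dom at joins:
  B3: preds {B1,B2}: {B0,B1} ∩ {B0,B2} = {B0}; idom=B0
  B4: preds {B2,B3}: {B0,B2} ∩ {B0,B3} = {B0}; idom=B0
  B5: preds {B1,B3}: {B0,B1} ∩ {B0,B3} = {B0}; idom=B0
  B6: preds {B3,B5}: {B0,B3} ∩ {B0,B5} = {B0}; idom=B0

Frontier:
  B3←B1: walk B1 to B0
  B3←B2: walk B2 to B0
  B4←B2: walk B2 to B0
  B4←B3: walk B3 to B0
  B5←B1: walk B1 to B0
  B5←B3: walk B3 to B0
  B6←B3: walk B3 to B0
  B6←B5: walk B5 to B0
  B0 → ∅
  B1 → {B3,B5}
  B2 → {B3,B4}
  B3 → {B4,B5,B6}
  B4 → ∅
  B5 → {B6}
  B6 → ∅

φ for j: defs {B1,B5}
  DF⁺ = {B3,B4,B5,B6}

Answer: ["B3", "B4", "B5", "B6"]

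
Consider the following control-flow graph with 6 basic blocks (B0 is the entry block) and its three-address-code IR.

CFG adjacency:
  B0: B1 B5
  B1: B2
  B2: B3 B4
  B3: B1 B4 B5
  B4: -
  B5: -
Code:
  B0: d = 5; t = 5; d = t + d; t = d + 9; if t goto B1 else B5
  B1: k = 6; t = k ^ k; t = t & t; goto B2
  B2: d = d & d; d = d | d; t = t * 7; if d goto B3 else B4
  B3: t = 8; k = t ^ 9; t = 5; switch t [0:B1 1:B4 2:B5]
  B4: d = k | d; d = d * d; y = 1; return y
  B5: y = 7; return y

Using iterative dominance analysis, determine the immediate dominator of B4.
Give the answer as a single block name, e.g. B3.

idom tree: B1←B0 B2←B1 B3←B2 B4←B2 B5←B0
Dom∩ at merges:
  B1: preds {B0,B3}: {B0} ∩ {B0,B1,B2,B3} = {B0}; idom=B0
  B4: preds {B2,B3}: {B0,B1,B2} ∩ {B0,B1,B2,B3} = {B0,B1,B2}; idom=B2
  B5: preds {B0,B3}: {B0} ∩ {B0,B1,B2,B3} = {B0}; idom=B0

idom(B4) = B2

Answer: B2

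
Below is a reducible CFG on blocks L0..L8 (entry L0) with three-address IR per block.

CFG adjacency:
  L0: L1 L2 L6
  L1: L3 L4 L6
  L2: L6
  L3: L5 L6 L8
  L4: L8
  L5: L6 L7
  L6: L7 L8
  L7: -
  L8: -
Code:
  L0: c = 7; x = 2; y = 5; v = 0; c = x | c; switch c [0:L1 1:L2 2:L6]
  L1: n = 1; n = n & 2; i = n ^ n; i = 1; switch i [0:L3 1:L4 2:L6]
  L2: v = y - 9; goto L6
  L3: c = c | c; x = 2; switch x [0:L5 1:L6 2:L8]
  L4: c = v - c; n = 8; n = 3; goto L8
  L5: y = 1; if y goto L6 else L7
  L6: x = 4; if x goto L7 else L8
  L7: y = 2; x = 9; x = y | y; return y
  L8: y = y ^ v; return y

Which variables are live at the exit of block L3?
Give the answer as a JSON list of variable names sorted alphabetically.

Answer: ["v", "y"]

Working:
Block summaries:
  L0 def {c,v,x,y} use ∅
  L1 def {i,n} use ∅
  L2 def {v} use {y}
  L3 def {c,x} use {c}
  L4 def {c,n} use {c,v}
  L5 def {y} use ∅
  L6 def {x} use ∅
  L7 def {x,y} use ∅
  L8 def {y} use {v,y}

Backward fixpoint:
  live L0: ∅→{c,v,y}
  live L1: {c,v,y}→{c,v,y}
  live L2: {y}→{v,y}
  live L3: {c,v,y}→{v,y}
  live L4: {c,v,y}→{v,y}
  live L5: {v}→{v,y}
  live L6: {v,y}→{v,y}
  live L7: ∅→∅
  live L8: {v,y}→∅

live-out(L3) = ["v", "y"]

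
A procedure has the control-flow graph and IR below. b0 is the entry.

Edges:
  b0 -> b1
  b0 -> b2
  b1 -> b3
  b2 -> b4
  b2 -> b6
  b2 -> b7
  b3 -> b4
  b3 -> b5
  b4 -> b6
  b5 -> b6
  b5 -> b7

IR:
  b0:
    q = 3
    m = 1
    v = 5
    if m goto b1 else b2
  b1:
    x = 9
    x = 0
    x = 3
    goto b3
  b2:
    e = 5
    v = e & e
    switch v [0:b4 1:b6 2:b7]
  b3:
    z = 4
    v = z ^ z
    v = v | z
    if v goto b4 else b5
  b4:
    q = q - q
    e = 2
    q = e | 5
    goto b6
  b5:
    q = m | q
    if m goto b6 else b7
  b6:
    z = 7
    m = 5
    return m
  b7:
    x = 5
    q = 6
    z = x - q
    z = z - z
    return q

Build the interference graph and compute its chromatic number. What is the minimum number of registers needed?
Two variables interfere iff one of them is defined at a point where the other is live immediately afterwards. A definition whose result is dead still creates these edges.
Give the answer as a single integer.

Answer: 4

Working:
Block summaries:
  b0: {m,q,v} / ∅
  b1: {x} / ∅
  b2: {e,v} / ∅
  b3: {v,z} / ∅
  b4: {e,q} / {q}
  b5: {q} / {m,q}
  b6: {m,z} / ∅
  b7: {q,x,z} / ∅

Liveness:
  b0: in=∅ out={m,q}
  b1: in={m,q} out={m,q}
  b2: in={q} out={q}
  b3: in={m,q} out={m,q}
  b4: in={q} out=∅
  b5: in={m,q} out=∅
  b6: in=∅ out=∅
  b7: in=∅ out=∅

Interfere edges:
  e — {q}
  m — {q,v,x,z}
  q — {e,m,v,x,z}
  v — {m,q,z}
  x — {m,q}
  z — {m,q,v}

Chromatic number:
  {m,q,v,z} pairwise interfere (4-clique) ⇒ χ ≥ 4
  4-colouring: R0={q}  R1={e,m}  R2={v,x}  R3={z}
  χ = 4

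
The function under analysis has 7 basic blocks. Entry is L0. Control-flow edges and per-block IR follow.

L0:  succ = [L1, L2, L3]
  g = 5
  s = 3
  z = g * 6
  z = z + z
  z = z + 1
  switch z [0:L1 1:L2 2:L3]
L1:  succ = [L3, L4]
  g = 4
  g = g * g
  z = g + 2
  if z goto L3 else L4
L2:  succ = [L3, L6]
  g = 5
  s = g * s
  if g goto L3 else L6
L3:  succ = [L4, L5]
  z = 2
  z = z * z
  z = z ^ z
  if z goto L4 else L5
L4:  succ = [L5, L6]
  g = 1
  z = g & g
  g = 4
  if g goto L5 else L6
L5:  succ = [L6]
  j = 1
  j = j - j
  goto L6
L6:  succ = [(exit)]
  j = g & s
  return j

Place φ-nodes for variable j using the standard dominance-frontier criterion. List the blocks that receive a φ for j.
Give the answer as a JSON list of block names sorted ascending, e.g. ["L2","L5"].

idom tree: L1←L0 L2←L0 L3←L0 L4←L0 L5←L0 L6←L0
Dom at joins:
  L3: preds {L0,L1,L2}: {L0} ∩ {L0,L1} ∩ {L0,L2} = {L0}; idom=L0
  L4: preds {L1,L3}: {L0,L1} ∩ {L0,L3} = {L0}; idom=L0
  L5: preds {L3,L4}: {L0,L3} ∩ {L0,L4} = {L0}; idom=L0
  L6: preds {L2,L4,L5}: {L0,L2} ∩ {L0,L4} ∩ {L0,L5} = {L0}; idom=L0

DF walk-up:
  L3←L0: walk · to L0
  L3←L1: walk L1 to L0
  L3←L2: walk L2 to L0
  L4←L1: walk L1 to L0
  L4←L3: walk L3 to L0
  L5←L3: walk L3 to L0
  L5←L4: walk L4 to L0
  L6←L2: walk L2 to L0
  L6←L4: walk L4 to L0
  L6←L5: walk L5 to L0
  DF(L0)=∅
  DF(L1)={L3,L4}
  DF(L2)={L3,L6}
  DF(L3)={L4,L5}
  DF(L4)={L5,L6}
  DF(L5)={L6}
  DF(L6)=∅

φ for j: defs {L5,L6}
  DF⁺ = {L6}

Answer: ["L6"]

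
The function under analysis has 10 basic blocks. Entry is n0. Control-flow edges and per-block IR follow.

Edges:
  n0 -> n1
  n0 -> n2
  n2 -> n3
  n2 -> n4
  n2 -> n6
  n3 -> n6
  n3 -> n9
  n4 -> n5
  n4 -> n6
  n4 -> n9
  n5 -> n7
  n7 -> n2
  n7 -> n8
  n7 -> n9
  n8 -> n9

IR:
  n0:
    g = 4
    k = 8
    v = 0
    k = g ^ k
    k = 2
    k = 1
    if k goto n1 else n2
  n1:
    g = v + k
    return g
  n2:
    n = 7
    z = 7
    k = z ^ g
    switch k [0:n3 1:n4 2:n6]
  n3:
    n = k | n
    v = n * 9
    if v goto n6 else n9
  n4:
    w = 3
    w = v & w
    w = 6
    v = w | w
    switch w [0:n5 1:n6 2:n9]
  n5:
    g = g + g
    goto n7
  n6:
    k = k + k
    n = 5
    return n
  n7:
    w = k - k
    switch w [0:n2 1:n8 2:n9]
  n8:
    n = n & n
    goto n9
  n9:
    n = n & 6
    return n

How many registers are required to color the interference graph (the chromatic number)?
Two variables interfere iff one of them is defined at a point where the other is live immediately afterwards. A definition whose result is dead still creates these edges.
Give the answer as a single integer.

Answer: 5

Analysis:
def/use:
  n0 def {g,k,v} use ∅
  n1 def {g} use {k,v}
  n2 def {k,n,z} use {g}
  n3 def {n,v} use {k,n}
  n4 def {v,w} use {v}
  n5 def {g} use {g}
  n6 def {k,n} use {k}
  n7 def {w} use {k}
  n8 def {n} use {n}
  n9 def {n} use {n}

Backward fixpoint:
  n0 li=∅ lo={g,k,v}
  n1 li={k,v} lo=∅
  n2 li={g,v} lo={g,k,n,v}
  n3 li={k,n} lo={k,n}
  n4 li={g,k,n,v} lo={g,k,n,v}
  n5 li={g,k,n,v} lo={g,k,n,v}
  n6 li={k} lo=∅
  n7 li={g,k,n,v} lo={g,n,v}
  n8 li={n} lo={n}
  n9 li={n} lo=∅

Conflict graph:
  g↔{k,n,v,w,z}
  k↔{g,n,v,w}
  n↔{g,k,v,w,z}
  v↔{g,k,n,w,z}
  w↔{g,k,n,v}
  z↔{g,n,v}

Registers:
  lower bound: {g,k,n,v,w} mutually conflict ⇒ χ ≥ 5
  assign g→R0 k→R3 n→R1 v→R2 w→R4 z→R3 — no edge inside a register ⇒ χ ≤ 5
  χ = 5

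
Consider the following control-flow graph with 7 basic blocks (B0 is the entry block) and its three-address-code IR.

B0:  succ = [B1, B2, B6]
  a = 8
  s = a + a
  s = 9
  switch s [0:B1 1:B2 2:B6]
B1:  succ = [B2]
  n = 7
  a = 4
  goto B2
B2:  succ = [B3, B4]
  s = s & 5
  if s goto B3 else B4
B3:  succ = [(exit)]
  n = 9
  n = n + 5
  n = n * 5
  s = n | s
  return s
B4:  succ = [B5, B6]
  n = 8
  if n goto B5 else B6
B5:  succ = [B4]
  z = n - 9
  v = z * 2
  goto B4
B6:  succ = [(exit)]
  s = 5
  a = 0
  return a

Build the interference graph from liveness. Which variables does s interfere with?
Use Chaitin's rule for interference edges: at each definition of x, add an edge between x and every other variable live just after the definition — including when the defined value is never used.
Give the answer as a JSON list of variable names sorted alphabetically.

Answer: ["a", "n"]

Analysis:
Per-block:
  B0: def={a,s} ue=∅
  B1: def={a,n} ue=∅
  B2: def={s} ue={s}
  B3: def={n,s} ue={s}
  B4: def={n} ue=∅
  B5: def={v,z} ue={n}
  B6: def={a,s} ue=∅

Backward fixpoint:
  B0: in=∅ out={s}
  B1: in={s} out={s}
  B2: in={s} out={s}
  B3: in={s} out=∅
  B4: in=∅ out={n}
  B5: in={n} out=∅
  B6: in=∅ out=∅

Interference:
  a: {s}
  n: {s}
  s: {a,n}
  v: ∅
  z: ∅

N(s) = ["a", "n"]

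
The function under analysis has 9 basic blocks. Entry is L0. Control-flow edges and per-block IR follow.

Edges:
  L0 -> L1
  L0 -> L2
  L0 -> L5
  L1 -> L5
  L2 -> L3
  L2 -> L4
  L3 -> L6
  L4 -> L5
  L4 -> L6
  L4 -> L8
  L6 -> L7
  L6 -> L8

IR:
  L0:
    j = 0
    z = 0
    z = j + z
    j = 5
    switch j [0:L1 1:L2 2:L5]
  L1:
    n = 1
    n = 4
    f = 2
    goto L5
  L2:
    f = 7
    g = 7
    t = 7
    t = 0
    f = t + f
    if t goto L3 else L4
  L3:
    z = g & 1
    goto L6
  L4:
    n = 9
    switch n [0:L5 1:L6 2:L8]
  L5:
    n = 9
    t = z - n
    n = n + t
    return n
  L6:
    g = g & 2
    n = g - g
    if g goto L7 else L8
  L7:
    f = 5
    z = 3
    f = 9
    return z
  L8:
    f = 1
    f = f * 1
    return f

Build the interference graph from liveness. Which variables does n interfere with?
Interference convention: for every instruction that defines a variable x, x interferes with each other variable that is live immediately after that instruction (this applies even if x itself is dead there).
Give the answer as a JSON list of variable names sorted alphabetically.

Answer: ["g", "t", "z"]

Working:
Per-block:
  L0 def {j,z} use ∅
  L1 def {f,n} use ∅
  L2 def {f,g,t} use ∅
  L3 def {z} use {g}
  L4 def {n} use ∅
  L5 def {n,t} use {z}
  L6 def {g,n} use {g}
  L7 def {f,z} use ∅
  L8 def {f} use ∅

Live sets:
  L0 li=∅ lo={z}
  L1 li={z} lo={z}
  L2 li={z} lo={g,z}
  L3 li={g} lo={g}
  L4 li={g,z} lo={g,z}
  L5 li={z} lo=∅
  L6 li={g} lo=∅
  L7 li=∅ lo=∅
  L8 li=∅ lo=∅

Interference:
  f↔{g,t,z}
  g↔{f,n,t,z}
  j↔{z}
  n↔{g,t,z}
  t↔{f,g,n,z}
  z↔{f,g,j,n,t}

N(n) = ["g", "t", "z"]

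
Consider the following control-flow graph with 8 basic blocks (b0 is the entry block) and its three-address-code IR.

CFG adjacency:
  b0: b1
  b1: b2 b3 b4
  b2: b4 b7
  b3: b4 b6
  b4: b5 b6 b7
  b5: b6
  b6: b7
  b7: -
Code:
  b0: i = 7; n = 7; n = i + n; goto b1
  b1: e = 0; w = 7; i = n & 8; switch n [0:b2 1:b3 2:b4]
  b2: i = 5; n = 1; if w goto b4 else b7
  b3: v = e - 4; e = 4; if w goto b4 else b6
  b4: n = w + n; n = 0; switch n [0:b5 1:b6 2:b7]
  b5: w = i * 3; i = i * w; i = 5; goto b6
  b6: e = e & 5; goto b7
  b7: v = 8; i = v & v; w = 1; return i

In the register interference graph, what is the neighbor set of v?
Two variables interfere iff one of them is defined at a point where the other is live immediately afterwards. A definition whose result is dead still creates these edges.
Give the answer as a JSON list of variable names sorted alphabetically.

Block summaries:
  b0: {i,n} / ∅
  b1: {e,i,w} / {n}
  b2: {i,n} / {w}
  b3: {e,v} / {e,w}
  b4: {n} / {n,w}
  b5: {i,w} / {i}
  b6: {e} / {e}
  b7: {i,v,w} / ∅

Backward fixpoint:
  live b0: ∅→{n}
  live b1: {n}→{e,i,n,w}
  live b2: {e,w}→{e,i,n,w}
  live b3: {e,i,n,w}→{e,i,n,w}
  live b4: {e,i,n,w}→{e,i}
  live b5: {e,i}→{e}
  live b6: {e}→∅
  live b7: ∅→∅

Conflict graph:
  e: {i,n,w}
  i: {e,n,v,w}
  n: {e,i,v,w}
  v: {i,n,w}
  w: {e,i,n,v}

N(v) = ["i", "n", "w"]

Answer: ["i", "n", "w"]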